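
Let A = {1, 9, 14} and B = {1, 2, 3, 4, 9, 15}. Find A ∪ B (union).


A = {1, 9, 14}
B = {1, 2, 3, 4, 9, 15}
Operation: union
All elements combined: 1, 2, 3, 4, 9, 14, 15

{1, 2, 3, 4, 9, 14, 15}


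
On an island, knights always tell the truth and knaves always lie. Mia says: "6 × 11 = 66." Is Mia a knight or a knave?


Statement: "6 × 11 = 66."
Actual: 6 × 11 = 66
Claimed: 66
Statement is TRUE → Mia tells the truth → Knight

Knight


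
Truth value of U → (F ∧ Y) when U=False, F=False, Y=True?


U = False, F = False, Y = True
Expression: U → (F ∧ Y)
Step 1: F ∧ Y = False AND True = False
Step 2: U → (False) = False → False = True

True


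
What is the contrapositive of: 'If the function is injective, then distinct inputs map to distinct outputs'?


Original: If the function is injective, then distinct inputs map to distinct outputs
Contrapositive: If ¬Q, then ¬P
Negate Q: not (distinct inputs map to distinct outputs)
Negate P: not (the function is injective)

If not (distinct inputs map to distinct outputs), then not (the function is injective).


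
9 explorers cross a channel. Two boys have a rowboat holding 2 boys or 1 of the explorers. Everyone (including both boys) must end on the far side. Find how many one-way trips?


Per crossing of one of the explorers: boys→, one←, one of the explorers→, one← = 4 trips
9 × 4 = 36, + 1 final boys→ = 37
Minimum trips = 37

37


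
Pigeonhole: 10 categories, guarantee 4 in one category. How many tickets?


Pigeonhole: to guarantee k in one of n categories, need (k-1)×n + 1.
k = 4, n = 10
Minimum = (4-1) × 10 + 1 = 3 × 10 + 1

31


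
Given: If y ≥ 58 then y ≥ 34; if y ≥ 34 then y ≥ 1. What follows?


Hypothetical syllogism: P → Q, Q → R ⊢ P → R
Premise 1: y ≥ 58 → y ≥ 34
Premise 2: y ≥ 34 → y ≥ 1
Chain the implications: the middle term (y ≥ 34) links the two.
Conclusion: If y ≥ 58, then y ≥ 1.

If y ≥ 58, then y ≥ 1.


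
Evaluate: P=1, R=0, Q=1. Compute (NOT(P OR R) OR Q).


P OR R = 1
NOT(1) = 0
0 OR 1 = 1

1


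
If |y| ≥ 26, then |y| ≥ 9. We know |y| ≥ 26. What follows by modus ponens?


Modus ponens: P → Q, P ⊢ Q
P: |y| ≥ 26
Q: |y| ≥ 9
We have P → Q and P is true.
By modus ponens, Q must be true.

|y| ≥ 9


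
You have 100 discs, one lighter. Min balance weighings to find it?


Each weighing has 3 outcomes (left heavy / balance / right heavy), so k weighings distinguish at most 3^k cases; splitting into three near-equal groups achieves this.
Need 3^k ≥ 100: 3^4 = 81 < 100 ≤ 3^5 = 243
k = ⌈log₃(100)⌉ = 5

5


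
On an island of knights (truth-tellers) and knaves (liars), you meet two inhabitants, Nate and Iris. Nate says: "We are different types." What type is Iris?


Nate says: "We are different types."
Case 1: Nate is a Knight (truth-teller)
  Statement is true → they ARE different → Iris is a Knave
Case 2: Nate is a Knave (liar)
  Statement is false → they are NOT different → Iris is a Knave
In both cases, Iris is a Knave.

Knave


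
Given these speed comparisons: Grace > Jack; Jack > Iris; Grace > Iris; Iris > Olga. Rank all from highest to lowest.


Constraints: Grace > Jack; Jack > Iris; Grace > Iris; Iris > Olga
Method: at each step, the next-highest is the one remaining person who never appears on the smaller side of a constraint between remaining people.
  Step 1: remaining {Iris, Jack, Grace, Olga}; on the smaller side: {Iris, Jack, Olga} → Grace is next (Grace > Jack; Grace > Iris).
  Step 2: remaining {Iris, Jack, Olga}; on the smaller side: {Iris, Olga} → Jack is next (Jack > Iris).
  Step 3: remaining {Iris, Olga}; on the smaller side: {Olga} → Iris is next (Iris > Olga).
  Step 4: only Olga remains → lowest.
Final ranking (highest to lowest):

Grace > Jack > Iris > Olga


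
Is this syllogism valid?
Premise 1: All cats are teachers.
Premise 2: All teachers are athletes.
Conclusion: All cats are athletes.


Premise 1: All cats are teachers.
Premise 2: All teachers are athletes.
Conclusion: All cats are athletes.
Barbara syllogism (AAA-1): All A are B, All B are C → All A are C.
Middle term (teachers) distributed in premise 2.

Valid


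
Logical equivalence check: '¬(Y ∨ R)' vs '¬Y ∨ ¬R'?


Expression 1: ¬(Y ∨ R)
Expression 2: ¬Y ∨ ¬R
Truth table (Y R | Expr1 Expr2):
  T T |   F     F
  T F |   F     T   ← differ
  F T |   F     T   ← differ
  F F |   T     T
Counterexample: Y=T, R=F gives Expr1 = F but Expr2 = T, so the expressions are NOT logically equivalent.

No


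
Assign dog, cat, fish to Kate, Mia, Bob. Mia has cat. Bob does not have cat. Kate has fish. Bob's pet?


From clues:
  Kate → fish
  Mia → cat
By elimination, Bob gets the remaining.

dog


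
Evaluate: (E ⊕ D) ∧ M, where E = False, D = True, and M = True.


E = False, D = True, M = True
Step 1: E ⊕ D = False XOR True = True
Step 2: True ∧ M = True AND True = True
XOR true when exactly one of E,D is true; then AND with M.

True


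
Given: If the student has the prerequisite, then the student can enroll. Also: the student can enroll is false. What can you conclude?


Modus tollens: P → Q, ¬Q ⊢ ¬P
P: the student has the prerequisite
Q: the student can enroll
We have P → Q and Q is false.
By modus tollens, P must be false.

It is not the case that the student has the prerequisite


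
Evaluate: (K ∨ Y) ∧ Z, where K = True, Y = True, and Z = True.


K = True, Y = True, Z = True
Step 1: K ∨ Y = True OR True = True
Step 2: True ∧ Z = True AND True = True
OR is true when at least one operand is true; AND requires both.

True


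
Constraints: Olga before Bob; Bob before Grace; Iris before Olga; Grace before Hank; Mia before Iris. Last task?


Constraints: Olga before Bob; Bob before Grace; Iris before Olga; Grace before Hank; Mia before Iris
The last task can have nothing scheduled after it, so it must never appear on the left of a 'before'.
Tasks appearing before some other task: Olga, Bob, Iris, Grace, Mia.
The only task not in that list is Hank → it is last.

Hank


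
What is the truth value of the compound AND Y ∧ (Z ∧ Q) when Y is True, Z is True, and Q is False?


Y = True, Z = True, Q = False
Step 1: Z ∧ Q = True AND False = False
Step 2: Y ∧ False = True AND False = False
AND is true only when ALL operands are true.

False


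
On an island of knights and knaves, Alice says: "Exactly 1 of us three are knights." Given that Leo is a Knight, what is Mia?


Alice claims exactly 1 knights among Alice, Leo, Mia.
Given: Leo is a Knight.

Case 1: Alice is a Knight (tells truth)
  Then exactly 1 of the three are knights.
  Counting Alice, Leo: 2 knight(s) so far. Need -1 more → impossible.
Case 2: Alice is a Knave (lies)
  Then the count is NOT 1.
  If Mia = Knave, count = 1 = 1 → claim would be true, contradicts lie.
  If Mia = Knight, count = 2 ≠ 1 → lie confirmed ✓

Mia is a Knight.

Knight


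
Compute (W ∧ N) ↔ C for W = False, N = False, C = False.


W = False, N = False, C = False
Step 1: W ∧ N = False AND False = False
Step 2: (False) ↔ C: true when both sides have same truth value.
Result: False ↔ False = True

True


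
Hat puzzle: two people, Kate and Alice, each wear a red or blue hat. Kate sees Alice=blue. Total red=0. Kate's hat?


Total red = 0, Alice = blue
Red accounted for: 0
Remaining for Kate: 0
Kate's hat is blue.

blue


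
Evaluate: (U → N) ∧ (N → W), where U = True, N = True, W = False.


U = True, N = True, W = False
Step 1: U → N is false only when U=True and N=False. Result: True
Step 2: N → W is false only when N=True and W=False. Result: False
Step 3: True ∧ False = False

False


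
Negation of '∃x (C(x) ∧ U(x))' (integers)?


Original: ∃x (C(x) ∧ U(x))
Rule: ¬∀→∃, ¬∃→∀, negate predicate.
Negation: ∀x (¬C(x) ∨ ¬U(x))

∀x (¬C(x) ∨ ¬U(x))


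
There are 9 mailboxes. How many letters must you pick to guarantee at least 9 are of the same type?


Pigeonhole: to guarantee k in one of n categories, need (k-1)×n + 1.
k = 9, n = 9
Minimum = (9-1) × 9 + 1 = 8 × 9 + 1

73


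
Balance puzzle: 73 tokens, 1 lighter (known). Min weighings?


Each weighing has 3 outcomes (left heavy / balance / right heavy), so k weighings distinguish at most 3^k cases; splitting into three near-equal groups achieves this.
Need 3^k ≥ 73: 3^3 = 27 < 73 ≤ 3^4 = 81
k = ⌈log₃(73)⌉ = 4

4


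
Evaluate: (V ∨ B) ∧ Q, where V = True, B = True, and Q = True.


V = True, B = True, Q = True
Step 1: V ∨ B = True OR True = True
Step 2: True ∧ Q = True AND True = True
OR is true when at least one operand is true; AND requires both.

True


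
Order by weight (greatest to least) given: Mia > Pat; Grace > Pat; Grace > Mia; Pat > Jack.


Constraints: Mia > Pat; Grace > Pat; Grace > Mia; Pat > Jack
Method: at each step, the next-highest is the one remaining person who never appears on the smaller side of a constraint between remaining people.
  Step 1: remaining {Pat, Jack, Mia, Grace}; on the smaller side: {Pat, Jack, Mia} → Grace is next (Grace > Pat; Grace > Mia).
  Step 2: remaining {Pat, Jack, Mia}; on the smaller side: {Pat, Jack} → Mia is next (Mia > Pat).
  Step 3: remaining {Pat, Jack}; on the smaller side: {Jack} → Pat is next (Pat > Jack).
  Step 4: only Jack remains → lowest.
Final ranking (highest to lowest):

Grace > Mia > Pat > Jack


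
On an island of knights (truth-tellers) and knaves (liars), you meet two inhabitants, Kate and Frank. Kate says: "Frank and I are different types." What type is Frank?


Kate says: "Frank and I are different types."
Case 1: Kate is a Knight (truth-teller)
  Statement is true → they ARE different → Frank is a Knave
Case 2: Kate is a Knave (liar)
  Statement is false → they are NOT different → Frank is a Knave
In both cases, Frank is a Knave.

Knave


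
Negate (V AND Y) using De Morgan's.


De Morgan's law: ¬(P ∧ Q) ≡ ¬P ∨ ¬Q
¬(V ∧ Y) = ¬V ∨ ¬Y

¬V ∨ ¬Y


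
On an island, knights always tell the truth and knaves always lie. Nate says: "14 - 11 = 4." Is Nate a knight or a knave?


Statement: "14 - 11 = 4."
Actual: 14 - 11 = 3
Claimed: 4
Statement is FALSE → Nate lies → Knave

Knave


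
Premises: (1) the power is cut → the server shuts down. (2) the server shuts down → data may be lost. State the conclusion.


Hypothetical syllogism: P → Q, Q → R ⊢ P → R
Premise 1: the power is cut → the server shuts down
Premise 2: the server shuts down → data may be lost
Chain the implications: the middle term (the server shuts down) links the two.
Conclusion: If the power is cut, then data may be lost.

If the power is cut, then data may be lost.


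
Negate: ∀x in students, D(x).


Original: ∀x D(x)
Rule: ¬∀→∃, ¬∃→∀, negate predicate.
Negation: ∃x ¬D(x)

∃x ¬D(x)


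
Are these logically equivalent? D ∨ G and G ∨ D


Expression 1: D ∨ G
Expression 2: G ∨ D
Truth table (D G | Expr1 Expr2):
  T T |   T     T
  T F |   T     T
  F T |   T     T
  F F |   F     F
All 4 rows agree, so the expressions are logically equivalent.

Yes


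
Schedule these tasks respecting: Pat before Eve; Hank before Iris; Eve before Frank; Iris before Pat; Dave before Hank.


Constraints: Pat before Eve; Hank before Iris; Eve before Frank; Iris before Pat; Dave before Hank
Method: repeatedly schedule the remaining task that has no remaining task required before it.
  Step 1: remaining {Dave, Hank, Iris, Pat, Eve, Frank}; every task except Dave still has a predecessor pending → schedule Dave.
  Step 2: remaining {Hank, Iris, Pat, Eve, Frank}; every task except Hank still has a predecessor pending → schedule Hank.
  Step 3: remaining {Iris, Pat, Eve, Frank}; every task except Iris still has a predecessor pending → schedule Iris.
  Step 4: remaining {Pat, Eve, Frank}; every task except Pat still has a predecessor pending → schedule Pat.
  Step 5: remaining {Eve, Frank}; every task except Eve still has a predecessor pending → schedule Eve.
  Step 6: only Frank remains → schedule Frank.
Resulting order:

Dave → Hank → Iris → Pat → Eve → Frank


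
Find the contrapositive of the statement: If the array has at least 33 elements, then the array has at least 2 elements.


Original: If the array has at least 33 elements, then the array has at least 2 elements
Contrapositive: If ¬Q, then ¬P
Negate Q: not (the array has at least 2 elements)
Negate P: not (the array has at least 33 elements)

If not (the array has at least 2 elements), then not (the array has at least 33 elements).


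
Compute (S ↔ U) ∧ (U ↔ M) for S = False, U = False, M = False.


S = False, U = False, M = False
Step 1: S ↔ U is true when S and U have the same value. Result: True
Step 2: U ↔ M is true when U and M have the same value. Result: True
Step 3: True ∧ True = True

True


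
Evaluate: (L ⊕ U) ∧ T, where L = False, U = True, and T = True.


L = False, U = True, T = True
Step 1: L ⊕ U = False XOR True = True
Step 2: True ∧ T = True AND True = True
XOR true when exactly one of L,U is true; then AND with T.

True


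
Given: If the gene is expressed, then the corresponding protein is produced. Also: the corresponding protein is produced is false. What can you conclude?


Modus tollens: P → Q, ¬Q ⊢ ¬P
P: the gene is expressed
Q: the corresponding protein is produced
We have P → Q and Q is false.
By modus tollens, P must be false.

It is not the case that the gene is expressed


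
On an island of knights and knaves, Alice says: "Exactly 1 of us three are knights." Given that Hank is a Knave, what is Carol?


Alice claims exactly 1 knights among Alice, Hank, Carol.
Given: Hank is a Knave.

Case 1: Alice is a Knight (tells truth)
  Then exactly 1 of the three are knights.
  Counting Alice, Hank: 1 knight(s) so far. Need 0 more → Carol = Knave.
Case 2: Alice is a Knave (lies)
  Then the count is NOT 1.
  If Carol = Knight, count = 1 = 1 → claim would be true, contradicts lie.
  If Carol = Knave, count = 0 ≠ 1 → lie confirmed ✓

Carol is a Knave.

Knave


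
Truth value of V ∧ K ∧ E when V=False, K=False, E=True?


V = False, K = False, E = True
Expression: V ∧ K ∧ E
Step 1: V ∧ K = False AND False = False
Step 2: (False) ∧ E = False AND True = False

False


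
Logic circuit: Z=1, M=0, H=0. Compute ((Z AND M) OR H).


Z AND M = 1&0 = 0
0 OR 0 = 0

0


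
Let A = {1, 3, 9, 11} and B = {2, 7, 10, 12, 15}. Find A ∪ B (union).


A = {1, 3, 9, 11}
B = {2, 7, 10, 12, 15}
Operation: union
All elements combined: 1, 2, 3, 7, 9, 10, 11, 12, 15

{1, 2, 3, 7, 9, 10, 11, 12, 15}


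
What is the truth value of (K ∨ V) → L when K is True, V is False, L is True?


K = True, V = False, L = True
Step 1: K ∨ V = True OR False = True
Step 2: (True) → L: false only when antecedent=True and L=False.
Result: True

True


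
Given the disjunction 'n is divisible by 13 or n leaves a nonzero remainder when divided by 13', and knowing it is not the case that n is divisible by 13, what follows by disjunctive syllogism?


Disjunctive syllogism: P ∨ Q, ¬P ⊢ Q
Disjunction: n is divisible by 13 ∨ n leaves a nonzero remainder when divided by 13
We know it is not the case that n is divisible by 13.
By disjunctive syllogism, the other disjunct must be true.

n leaves a nonzero remainder when divided by 13


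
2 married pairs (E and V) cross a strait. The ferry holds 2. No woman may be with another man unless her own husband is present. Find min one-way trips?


Label couples E and V.
1. WE+WV → (far: WE,WV; near: HE,HV)
2. WE ←   (far: WV; near: HE,HV,WE)
3. HE+HV → (far: HE,HV,WV; near: WE)
4. HE ←   (far: HV,WV; near: HE,WE)  — HE returns, since WE is alone on near bank
5. HE+WE → (far: all four; near: empty)
Every state respects the constraint.
Minimum trips = 5

5


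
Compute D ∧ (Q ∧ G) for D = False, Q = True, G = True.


D = False, Q = True, G = True
Step 1: Q ∧ G = True AND True = True
Step 2: D ∧ True = False AND True = False
AND is true only when ALL operands are true.

False


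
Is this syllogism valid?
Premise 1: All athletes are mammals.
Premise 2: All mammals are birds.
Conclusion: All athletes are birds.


Premise 1: All athletes are mammals.
Premise 2: All mammals are birds.
Conclusion: All athletes are birds.
Barbara syllogism (AAA-1): All A are B, All B are C → All A are C.
Middle term (mammals) distributed in premise 2.

Valid


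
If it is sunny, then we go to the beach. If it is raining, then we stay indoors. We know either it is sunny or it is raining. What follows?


Constructive dilemma: (P → Q) ∧ (R → S), P ∨ R ⊢ Q ∨ S
Premise 1: it is sunny → we go to the beach
Premise 2: it is raining → we stay indoors
Premise 3: it is sunny ∨ it is raining
Case 1: Assuming it is sunny, then by Premise 1, we go to the beach.
Case 2: Assuming it is raining, then by Premise 2, we stay indoors.
Since one of it is sunny or it is raining must hold, we get we go to the beach or we stay indoors.

We go to the beach or we stay indoors.


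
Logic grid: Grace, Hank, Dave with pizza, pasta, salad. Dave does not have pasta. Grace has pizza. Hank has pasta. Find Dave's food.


From clues:
  Hank → pasta
  Grace → pizza
By elimination, Dave gets the remaining.

salad


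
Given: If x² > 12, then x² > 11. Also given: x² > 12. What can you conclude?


Modus ponens: P → Q, P ⊢ Q
P: x² > 12
Q: x² > 11
We have P → Q and P is true.
By modus ponens, Q must be true.

x² > 11


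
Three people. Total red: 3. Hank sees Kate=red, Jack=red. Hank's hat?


Total red = 3, seen red = 2
Own red = 3 - 2 = 1
Hank's hat is red.

red


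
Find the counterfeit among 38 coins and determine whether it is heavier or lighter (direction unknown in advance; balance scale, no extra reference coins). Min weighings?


Let n = 38. 76 possibilities (n coins × lighter/heavier); each weighing has 3 outcomes.
Bound for k weighings: say the first weighing puts j coins on each pan. If it tips, the 2j weighed coins remain suspects (each with a known direction) and k-1 weighings give 3^(k-1) outcomes; 3^(k-1) is odd, so 2j ≤ 3^(k-1) - 1. If it balances, the n - 2j unweighed coins remain with direction unknown: 2(n - 2j) ≤ 3^(k-1) - 1 by the same parity argument. Adding, n ≤ (3^(k-1) - 1) + (3^(k-1) - 1)/2 = (3^k - 3)/2, and the classical three-group strategy achieves this (3 coins in 2 weighings, 12 in 3, 39 in 4, 120 in 5).
So we need the smallest k with (3^k - 3)/2 ≥ 38.
k = 3: (3^3 - 3)/2 = 12 < 38 ✗
k = 4: (3^4 - 3)/2 = 39 ≥ 38 ✓

4


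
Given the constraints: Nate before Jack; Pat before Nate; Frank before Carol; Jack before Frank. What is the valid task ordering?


Constraints: Nate before Jack; Pat before Nate; Frank before Carol; Jack before Frank
Method: repeatedly schedule the remaining task that has no remaining task required before it.
  Step 1: remaining {Jack, Pat, Carol, Nate, Frank}; every task except Pat still has a predecessor pending → schedule Pat.
  Step 2: remaining {Jack, Carol, Nate, Frank}; every task except Nate still has a predecessor pending → schedule Nate.
  Step 3: remaining {Jack, Carol, Frank}; every task except Jack still has a predecessor pending → schedule Jack.
  Step 4: remaining {Carol, Frank}; every task except Frank still has a predecessor pending → schedule Frank.
  Step 5: only Carol remains → schedule Carol.
Resulting order:

Pat → Nate → Jack → Frank → Carol


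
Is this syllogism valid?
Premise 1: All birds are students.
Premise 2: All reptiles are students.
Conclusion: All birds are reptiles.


Premise 1: All birds are students.
Premise 2: All reptiles are students.
Conclusion: All birds are reptiles.
Fallacy: undistributed middle. students is predicate in both.
Counterexample: birds and reptiles could be disjoint subsets of students.

Invalid


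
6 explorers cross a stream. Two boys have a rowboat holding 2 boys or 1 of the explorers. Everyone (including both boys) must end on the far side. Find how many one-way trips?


Per crossing of one of the explorers: boys→, one←, one of the explorers→, one← = 4 trips
6 × 4 = 24, + 1 final boys→ = 25
Minimum trips = 25

25


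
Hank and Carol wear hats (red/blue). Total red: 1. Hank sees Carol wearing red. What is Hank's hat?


Total red = 1, Carol = red
Red accounted for: 1
Remaining for Hank: 0
Hank's hat is blue.

blue


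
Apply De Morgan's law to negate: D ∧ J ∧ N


De Morgan's law: ¬(P ∧ Q ∧ R) ≡ ¬P ∨ ¬Q ∨ ¬R
¬(D ∧ J ∧ N) = ¬D ∨ ¬J ∨ ¬N

¬D ∨ ¬J ∨ ¬N


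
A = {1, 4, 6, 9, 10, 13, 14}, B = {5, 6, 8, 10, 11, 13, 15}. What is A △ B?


A = {1, 4, 6, 9, 10, 13, 14}
B = {5, 6, 8, 10, 11, 13, 15}
Operation: symmetric difference
In A only: [1, 4, 9, 14], in B only: [5, 8, 11, 15]

{1, 4, 5, 8, 9, 11, 14, 15}


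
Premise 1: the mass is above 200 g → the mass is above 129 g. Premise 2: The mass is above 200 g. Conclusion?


Modus ponens: P → Q, P ⊢ Q
P: the mass is above 200 g
Q: the mass is above 129 g
We have P → Q and P is true.
By modus ponens, Q must be true.

The mass is above 129 g


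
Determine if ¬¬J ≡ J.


Expression 1: ¬¬J
Expression 2: J
Truth table (J | Expr1 Expr2):
  T |   T     T
  F |   F     F
All 2 rows agree, so the expressions are logically equivalent.

Yes


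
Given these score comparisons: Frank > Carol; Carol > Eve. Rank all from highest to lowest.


Constraints: Frank > Carol; Carol > Eve
Method: at each step, the next-highest is the one remaining person who never appears on the smaller side of a constraint between remaining people.
  Step 1: remaining {Eve, Carol, Frank}; on the smaller side: {Eve, Carol} → Frank is next (Frank > Carol).
  Step 2: remaining {Eve, Carol}; on the smaller side: {Eve} → Carol is next (Carol > Eve).
  Step 3: only Eve remains → lowest.
Final ranking (highest to lowest):

Frank > Carol > Eve


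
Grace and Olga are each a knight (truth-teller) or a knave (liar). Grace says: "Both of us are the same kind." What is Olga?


Grace says: "Both of us are the same kind."
Case 1: Grace is a Knight (truth-teller)
  Statement is true → they ARE the same → Olga is also a Knight
Case 2: Grace is a Knave (liar)
  Statement is false → they are NOT the same → Olga is a Knight
In both cases, Olga is a Knight.

Knight


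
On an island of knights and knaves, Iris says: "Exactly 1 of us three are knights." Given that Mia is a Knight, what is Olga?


Iris claims exactly 1 knights among Iris, Mia, Olga.
Given: Mia is a Knight.

Case 1: Iris is a Knight (tells truth)
  Then exactly 1 of the three are knights.
  Counting Iris, Mia: 2 knight(s) so far. Need -1 more → impossible.
Case 2: Iris is a Knave (lies)
  Then the count is NOT 1.
  If Olga = Knave, count = 1 = 1 → claim would be true, contradicts lie.
  If Olga = Knight, count = 2 ≠ 1 → lie confirmed ✓

Olga is a Knight.

Knight


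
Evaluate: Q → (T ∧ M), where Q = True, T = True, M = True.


Q = True, T = True, M = True
Step 1: T ∧ M = True AND True = True
Step 2: Q → (True): false only when Q=True and consequent=False.
Result: True

True


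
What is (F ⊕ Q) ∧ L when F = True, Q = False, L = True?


F = True, Q = False, L = True
Step 1: F ⊕ Q = True XOR False = True
Step 2: True ∧ L = True AND True = True
XOR true when exactly one of F,Q is true; then AND with L.

True


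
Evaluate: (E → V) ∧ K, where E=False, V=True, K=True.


E = False, V = True, K = True
Expression: (E → V) ∧ K
Step 1: E → V = False → True (false only if E=True, V=False) = True
Step 2: (True) ∧ K = True AND True = True

True


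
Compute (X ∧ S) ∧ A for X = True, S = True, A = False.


X = True, S = True, A = False
Step 1: X ∧ S = True AND True = True
Step 2: True ∧ A = True AND False = False
AND is true only when ALL operands are true.

False


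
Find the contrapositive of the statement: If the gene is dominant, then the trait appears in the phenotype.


Original: If the gene is dominant, then the trait appears in the phenotype
Contrapositive: If ¬Q, then ¬P
Negate Q: not (the trait appears in the phenotype)
Negate P: not (the gene is dominant)

If not (the trait appears in the phenotype), then not (the gene is dominant).


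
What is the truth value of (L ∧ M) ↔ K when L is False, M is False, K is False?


L = False, M = False, K = False
Step 1: L ∧ M = False AND False = False
Step 2: (False) ↔ K: true when both sides have same truth value.
Result: False ↔ False = True

True


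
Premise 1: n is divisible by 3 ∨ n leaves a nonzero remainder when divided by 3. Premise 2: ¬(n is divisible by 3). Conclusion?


Disjunctive syllogism: P ∨ Q, ¬P ⊢ Q
Disjunction: n is divisible by 3 ∨ n leaves a nonzero remainder when divided by 3
We know it is not the case that n is divisible by 3.
By disjunctive syllogism, the other disjunct must be true.

n leaves a nonzero remainder when divided by 3


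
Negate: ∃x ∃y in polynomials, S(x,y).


Original: ∃x ∃y S(x,y)
Rule: ¬∀→∃, ¬∃→∀, negate predicate.
Negation: ∀x ∀y ¬S(x,y)

∀x ∀y ¬S(x,y)


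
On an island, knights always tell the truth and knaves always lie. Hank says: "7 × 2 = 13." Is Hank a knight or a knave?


Statement: "7 × 2 = 13."
Actual: 7 × 2 = 14
Claimed: 13
Statement is FALSE → Hank lies → Knave

Knave


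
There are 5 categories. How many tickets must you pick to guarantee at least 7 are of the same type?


Pigeonhole: to guarantee k in one of n categories, need (k-1)×n + 1.
k = 7, n = 5
Minimum = (7-1) × 5 + 1 = 6 × 5 + 1

31


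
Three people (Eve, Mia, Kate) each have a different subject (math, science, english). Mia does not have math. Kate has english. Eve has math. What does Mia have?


From clues:
  Kate → english
  Eve → math
By elimination, Mia gets the remaining.

science


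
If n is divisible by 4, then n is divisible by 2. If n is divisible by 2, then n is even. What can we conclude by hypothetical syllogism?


Hypothetical syllogism: P → Q, Q → R ⊢ P → R
Premise 1: n is divisible by 4 → n is divisible by 2
Premise 2: n is divisible by 2 → n is even
Chain the implications: the middle term (n is divisible by 2) links the two.
Conclusion: If n is divisible by 4, then n is even.

If n is divisible by 4, then n is even.


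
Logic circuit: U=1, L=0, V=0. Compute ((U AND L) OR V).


U AND L = 1&0 = 0
0 OR 0 = 0

0


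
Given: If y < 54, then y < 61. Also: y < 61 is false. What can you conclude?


Modus tollens: P → Q, ¬Q ⊢ ¬P
P: y < 54
Q: y < 61
We have P → Q and Q is false.
By modus tollens, P must be false.

It is not the case that y < 54


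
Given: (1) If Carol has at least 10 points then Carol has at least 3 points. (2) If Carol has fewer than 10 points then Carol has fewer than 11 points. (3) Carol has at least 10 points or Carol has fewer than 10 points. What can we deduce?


Constructive dilemma: (P → Q) ∧ (R → S), P ∨ R ⊢ Q ∨ S
Premise 1: Carol has at least 10 points → Carol has at least 3 points
Premise 2: Carol has fewer than 10 points → Carol has fewer than 11 points
Premise 3: Carol has at least 10 points ∨ Carol has fewer than 10 points
Case 1: Assuming Carol has at least 10 points, then by Premise 1, Carol has at least 3 points.
Case 2: Assuming Carol has fewer than 10 points, then by Premise 2, Carol has fewer than 11 points.
Since one of Carol has at least 10 points or Carol has fewer than 10 points must hold, we get Carol has at least 3 points or Carol has fewer than 11 points.

Carol has at least 3 points or Carol has fewer than 11 points.


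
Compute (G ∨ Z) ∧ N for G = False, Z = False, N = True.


G = False, Z = False, N = True
Step 1: G ∨ Z = False OR False = False
Step 2: False ∧ N = False AND True = False
OR is true when at least one operand is true; AND requires both.

False


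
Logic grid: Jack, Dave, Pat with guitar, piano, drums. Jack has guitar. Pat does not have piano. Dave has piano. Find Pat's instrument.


From clues:
  Jack → guitar
  Dave → piano
By elimination, Pat gets the remaining.

drums


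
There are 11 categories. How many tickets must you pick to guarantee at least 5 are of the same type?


Pigeonhole: to guarantee k in one of n categories, need (k-1)×n + 1.
k = 5, n = 11
Minimum = (5-1) × 11 + 1 = 4 × 11 + 1

45


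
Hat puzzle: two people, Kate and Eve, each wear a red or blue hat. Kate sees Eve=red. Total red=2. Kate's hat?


Total red = 2, Eve = red
Red accounted for: 1
Remaining for Kate: 1
Kate's hat is red.

red


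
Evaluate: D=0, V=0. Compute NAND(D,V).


D AND V = 0
NOT(0) = 1

1


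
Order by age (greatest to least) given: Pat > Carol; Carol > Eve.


Constraints: Pat > Carol; Carol > Eve
Method: at each step, the next-highest is the one remaining person who never appears on the smaller side of a constraint between remaining people.
  Step 1: remaining {Carol, Pat, Eve}; on the smaller side: {Carol, Eve} → Pat is next (Pat > Carol).
  Step 2: remaining {Carol, Eve}; on the smaller side: {Eve} → Carol is next (Carol > Eve).
  Step 3: only Eve remains → lowest.
Final ranking (highest to lowest):

Pat > Carol > Eve


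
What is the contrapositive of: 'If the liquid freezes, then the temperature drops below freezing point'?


Original: If the liquid freezes, then the temperature drops below freezing point
Contrapositive: If ¬Q, then ¬P
Negate Q: not (the temperature drops below freezing point)
Negate P: not (the liquid freezes)

If not (the temperature drops below freezing point), then not (the liquid freezes).


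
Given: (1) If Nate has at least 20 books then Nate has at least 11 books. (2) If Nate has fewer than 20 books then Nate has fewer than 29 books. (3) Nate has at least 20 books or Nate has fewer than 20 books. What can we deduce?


Constructive dilemma: (P → Q) ∧ (R → S), P ∨ R ⊢ Q ∨ S
Premise 1: Nate has at least 20 books → Nate has at least 11 books
Premise 2: Nate has fewer than 20 books → Nate has fewer than 29 books
Premise 3: Nate has at least 20 books ∨ Nate has fewer than 20 books
Case 1: Assuming Nate has at least 20 books, then by Premise 1, Nate has at least 11 books.
Case 2: Assuming Nate has fewer than 20 books, then by Premise 2, Nate has fewer than 29 books.
Since one of Nate has at least 20 books or Nate has fewer than 20 books must hold, we get Nate has at least 11 books or Nate has fewer than 29 books.

Nate has at least 11 books or Nate has fewer than 29 books.


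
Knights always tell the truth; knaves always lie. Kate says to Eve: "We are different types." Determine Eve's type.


Kate says: "We are different types."
Case 1: Kate is a Knight (truth-teller)
  Statement is true → they ARE different → Eve is a Knave
Case 2: Kate is a Knave (liar)
  Statement is false → they are NOT different → Eve is a Knave
In both cases, Eve is a Knave.

Knave


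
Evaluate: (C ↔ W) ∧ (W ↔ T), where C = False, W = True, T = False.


C = False, W = True, T = False
Step 1: C ↔ W is true when C and W have the same value. Result: False
Step 2: W ↔ T is true when W and T have the same value. Result: False
Step 3: False ∧ False = False

False


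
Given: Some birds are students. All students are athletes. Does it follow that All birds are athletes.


Premise 1: Some birds are students.
Premise 2: All students are athletes.
Conclusion: All birds are athletes.
Fallacy: illicit minor. The minor term (birds) is distributed in the conclusion ('All birds ...') but undistributed in its premise ('Some birds are students' doesn't cover all birds).
Only 'Some birds are athletes' follows, not 'All'.

Invalid


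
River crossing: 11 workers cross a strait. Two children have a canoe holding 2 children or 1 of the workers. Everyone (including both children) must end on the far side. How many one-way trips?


Per crossing of one of the workers: children→, one←, one of the workers→, one← = 4 trips
11 × 4 = 44, + 1 final children→ = 45
Minimum trips = 45

45


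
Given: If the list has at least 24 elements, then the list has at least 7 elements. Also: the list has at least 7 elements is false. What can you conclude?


Modus tollens: P → Q, ¬Q ⊢ ¬P
P: the list has at least 24 elements
Q: the list has at least 7 elements
We have P → Q and Q is false.
By modus tollens, P must be false.

It is not the case that the list has at least 24 elements


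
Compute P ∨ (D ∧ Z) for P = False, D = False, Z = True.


P = False, D = False, Z = True
Step 1: D ∧ Z = False AND True = False
Step 2: P ∨ False = False OR False = False
AND evaluated first (higher precedence); then OR applied.

False


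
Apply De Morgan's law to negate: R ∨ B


De Morgan's law: ¬(P ∨ Q) ≡ ¬P ∧ ¬Q
¬(R ∨ B) = ¬R ∧ ¬B

¬R ∧ ¬B


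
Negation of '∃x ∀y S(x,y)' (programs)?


Original: ∃x ∀y S(x,y)
Rule: ¬∀→∃, ¬∃→∀, negate predicate.
Negation: ∀x ∃y ¬S(x,y)

∀x ∃y ¬S(x,y)


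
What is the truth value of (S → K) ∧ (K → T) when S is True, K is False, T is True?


S = True, K = False, T = True
Step 1: S → K is false only when S=True and K=False. Result: False
Step 2: K → T is false only when K=True and T=False. Result: True
Step 3: False ∧ True = False

False


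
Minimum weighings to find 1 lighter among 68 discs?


Each weighing has 3 outcomes (left heavy / balance / right heavy), so k weighings distinguish at most 3^k cases; splitting into three near-equal groups achieves this.
Need 3^k ≥ 68: 3^3 = 27 < 68 ≤ 3^4 = 81
k = ⌈log₃(68)⌉ = 4

4


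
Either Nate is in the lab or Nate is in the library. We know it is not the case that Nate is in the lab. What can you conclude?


Disjunctive syllogism: P ∨ Q, ¬P ⊢ Q
Disjunction: Nate is in the lab ∨ Nate is in the library
We know it is not the case that Nate is in the lab.
By disjunctive syllogism, the other disjunct must be true.

Nate is in the library


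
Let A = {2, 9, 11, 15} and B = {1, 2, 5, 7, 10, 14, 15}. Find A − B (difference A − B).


A = {2, 9, 11, 15}
B = {1, 2, 5, 7, 10, 14, 15}
Operation: difference A − B
In A but not B: 9, 11

{9, 11}


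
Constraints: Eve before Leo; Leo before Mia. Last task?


Constraints: Eve before Leo; Leo before Mia
The last task can have nothing scheduled after it, so it must never appear on the left of a 'before'.
Tasks appearing before some other task: Eve, Leo.
The only task not in that list is Mia → it is last.

Mia


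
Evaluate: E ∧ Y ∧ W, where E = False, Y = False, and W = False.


E = False, Y = False, W = False
Step 1: E ∧ Y = False AND False = False
Step 2: (False) ∧ W = (False) AND False = False
AND is true only when ALL operands are true.

False


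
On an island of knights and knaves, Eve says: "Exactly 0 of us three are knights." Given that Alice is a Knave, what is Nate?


Eve claims exactly 0 knights among Eve, Alice, Nate.
Given: Alice is a Knave.

Case 1: Eve is a Knight (tells truth)
  Then exactly 0 of the three are knights.
  Counting Eve, Alice: 1 knight(s) so far. Need -1 more → impossible.
Case 2: Eve is a Knave (lies)
  Then the count is NOT 0.
  If Nate = Knave, count = 0 = 0 → claim would be true, contradicts lie.
  If Nate = Knight, count = 1 ≠ 0 → lie confirmed ✓

Nate is a Knight.

Knight


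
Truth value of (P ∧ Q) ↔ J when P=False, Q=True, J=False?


P = False, Q = True, J = False
Expression: (P ∧ Q) ↔ J
Step 1: P ∧ Q = False AND True = False
Step 2: (False) ↔ J = (False iff False) = True

True


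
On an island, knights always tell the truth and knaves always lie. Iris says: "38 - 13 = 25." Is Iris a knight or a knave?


Statement: "38 - 13 = 25."
Actual: 38 - 13 = 25
Claimed: 25
Statement is TRUE → Iris tells the truth → Knight

Knight


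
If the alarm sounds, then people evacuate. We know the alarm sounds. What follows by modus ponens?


Modus ponens: P → Q, P ⊢ Q
P: the alarm sounds
Q: people evacuate
We have P → Q and P is true.
By modus ponens, Q must be true.

People evacuate


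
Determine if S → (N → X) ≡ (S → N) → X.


Expression 1: S → (N → X)
Expression 2: (S → N) → X
Truth table (S N X | Expr1 Expr2):
  T T T |   T     T
  T T F |   F     F
  T F T |   T     T
  T F F |   T     T
  F T T |   T     T
  F T F |   T     F   ← differ
  F F T |   T     T
  F F F |   T     F   ← differ
Counterexample: S=F, N=T, X=F gives Expr1 = T but Expr2 = F, so the expressions are NOT logically equivalent.

No


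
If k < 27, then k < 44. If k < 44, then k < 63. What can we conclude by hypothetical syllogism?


Hypothetical syllogism: P → Q, Q → R ⊢ P → R
Premise 1: k < 27 → k < 44
Premise 2: k < 44 → k < 63
Chain the implications: the middle term (k < 44) links the two.
Conclusion: If k < 27, then k < 63.

If k < 27, then k < 63.


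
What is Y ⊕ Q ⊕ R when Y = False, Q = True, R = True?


Y = False, Q = True, R = True
Step 1: Y ⊕ Q = False XOR True = True
Step 2: True ⊕ R = True XOR True = False
XOR is true when an odd number of operands are true.

False


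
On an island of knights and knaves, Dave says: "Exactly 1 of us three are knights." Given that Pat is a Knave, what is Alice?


Dave claims exactly 1 knights among Dave, Pat, Alice.
Given: Pat is a Knave.

Case 1: Dave is a Knight (tells truth)
  Then exactly 1 of the three are knights.
  Counting Dave, Pat: 1 knight(s) so far. Need 0 more → Alice = Knave.
Case 2: Dave is a Knave (lies)
  Then the count is NOT 1.
  If Alice = Knight, count = 1 = 1 → claim would be true, contradicts lie.
  If Alice = Knave, count = 0 ≠ 1 → lie confirmed ✓

Alice is a Knave.

Knave


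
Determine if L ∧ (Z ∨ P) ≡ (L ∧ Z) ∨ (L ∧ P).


Expression 1: L ∧ (Z ∨ P)
Expression 2: (L ∧ Z) ∨ (L ∧ P)
Truth table (L Z P | Expr1 Expr2):
  T T T |   T     T
  T T F |   T     T
  T F T |   T     T
  T F F |   F     F
  F T T |   F     F
  F T F |   F     F
  F F T |   F     F
  F F F |   F     F
All 8 rows agree, so the expressions are logically equivalent.

Yes


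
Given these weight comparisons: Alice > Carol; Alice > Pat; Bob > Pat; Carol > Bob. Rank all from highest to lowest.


Constraints: Alice > Carol; Alice > Pat; Bob > Pat; Carol > Bob
Method: at each step, the next-highest is the one remaining person who never appears on the smaller side of a constraint between remaining people.
  Step 1: remaining {Alice, Pat, Carol, Bob}; on the smaller side: {Pat, Carol, Bob} → Alice is next (Alice > Carol; Alice > Pat).
  Step 2: remaining {Pat, Carol, Bob}; on the smaller side: {Pat, Bob} → Carol is next (Carol > Bob).
  Step 3: remaining {Pat, Bob}; on the smaller side: {Pat} → Bob is next (Bob > Pat).
  Step 4: only Pat remains → lowest.
Final ranking (highest to lowest):

Alice > Carol > Bob > Pat


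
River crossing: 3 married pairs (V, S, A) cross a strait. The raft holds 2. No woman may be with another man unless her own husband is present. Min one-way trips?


Label couples V, S, A (H = husband, W = wife).
Counting alone: 6 people, the raft carries 2 and someone must bring it back, so each round trip nets at most +1 on the far side until the last crossing → at least 9 trips. The jealousy constraint makes 9 impossible; the shortest valid schedule has 11:
1. WV+WS →  (far: WV,WS; near: HV,HS,HA,WA)
2. WV ←       (far: WS; near: HV,HS,HA,WV,WA)
3. WV+WA →  (far: WV,WS,WA; near: HV,HS,HA)
4. WV ←       (far: WS,WA; near: HV,HS,HA,WV)
5. HS+HA →  (far: HS,WS,HA,WA; near: HV,WV)
6. HS+WS ←  (far: HA,WA; near: HV,WV,HS,WS)
7. HV+HS →  (far: HV,HS,HA,WA; near: WV,WS)
8. WA ←       (far: HV,HS,HA; near: WV,WS,WA)
9. WV+WS →  (far: HV,WV,HS,WS,HA; near: WA)
10. HA ←      (far: HV,WV,HS,WS; near: HA,WA)
11. HA+WA → (far: all six; near: empty)
In every state each wife is either with her husband or with no other man.
Minimum trips = 11

11
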